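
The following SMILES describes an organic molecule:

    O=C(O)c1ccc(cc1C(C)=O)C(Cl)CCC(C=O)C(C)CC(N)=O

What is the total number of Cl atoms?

1

Scan the SMILES for Cl atoms (remember two-letter symbols like Cl and Br are single atoms).
Chlorine count: 1.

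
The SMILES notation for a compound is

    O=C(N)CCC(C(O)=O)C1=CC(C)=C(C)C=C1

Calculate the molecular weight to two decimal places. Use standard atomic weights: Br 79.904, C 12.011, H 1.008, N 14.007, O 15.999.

First, the molecular formula is C13H17NO3 (counting implicit H from valence).
  C: 13 × 12.011 = 156.143
  H: 17 × 1.008 = 17.136
  N: 1 × 14.007 = 14.007
  O: 3 × 15.999 = 47.997
Sum: 13×12.011 + 17×1.008 + 1×14.007 + 3×15.999 = 235.283 → 235.28 g/mol.

235.28 g/mol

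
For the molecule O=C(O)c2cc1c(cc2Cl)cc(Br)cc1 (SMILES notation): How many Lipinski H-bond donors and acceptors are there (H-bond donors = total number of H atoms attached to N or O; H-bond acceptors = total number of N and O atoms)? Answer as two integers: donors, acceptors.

Donors: find every N or O and count the H atoms it carries.
  atom 1 (O): bond orders sum to 2 → 0 H
  atom 3 (O): bond orders sum to 1 → 1 H
Lipinski HBD = 1.
Acceptors: N atoms = 0, O atoms = 2 → HBA = 2.

1, 2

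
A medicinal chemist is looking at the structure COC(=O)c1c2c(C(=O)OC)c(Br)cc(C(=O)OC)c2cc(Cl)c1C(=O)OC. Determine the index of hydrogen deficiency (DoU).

Molecular formula: C18H14BrClO8.
DoU = (2C + 2 + N − H − X) / 2, where X is the halogen count and O/S are ignored.
    = (2·18 + 2 + 0 − 14 − 2) / 2 = 22 / 2 = 11.

11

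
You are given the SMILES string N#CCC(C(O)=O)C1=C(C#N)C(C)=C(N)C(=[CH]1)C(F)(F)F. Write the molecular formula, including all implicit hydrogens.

Walk through each heavy atom and fill implicit hydrogens from standard valence (C 4, N 3, O 2, S 2, halogen 1):
  atom 1: N, bond orders sum to 3 (valence 3) → 0 H
  atom 2: C, bond orders sum to 4 (valence 4) → 0 H
  atom 3: C, bond orders sum to 2 (valence 4) → 2 H
  atom 4: C, bond orders sum to 3 (valence 4) → 1 H
  atom 5: C, bond orders sum to 4 (valence 4) → 0 H
  atom 6: O, bond orders sum to 1 (valence 2) → 1 H
  atom 7: O, bond orders sum to 2 (valence 2) → 0 H
  atom 8: C, bond orders sum to 4 (valence 4) → 0 H
  atom 9: C, bond orders sum to 4 (valence 4) → 0 H
  atom 10: C, bond orders sum to 4 (valence 4) → 0 H
  atom 11: N, bond orders sum to 3 (valence 3) → 0 H
  atom 12: C, bond orders sum to 4 (valence 4) → 0 H
  atom 13: C, bond orders sum to 1 (valence 4) → 3 H
  atom 14: C, bond orders sum to 4 (valence 4) → 0 H
  atom 15: N, bond orders sum to 1 (valence 3) → 2 H
  atom 16: C, bond orders sum to 4 (valence 4) → 0 H
  atom 17: C with explicit H count 1
  atom 18: C, bond orders sum to 4 (valence 4) → 0 H
  atom 19: F (halogen, monovalent) → 0 H
  atom 20: F (halogen, monovalent) → 0 H
  atom 21: F (halogen, monovalent) → 0 H
Totals → C:13, H:10, F:3, N:3, O:2.

C13H10F3N3O2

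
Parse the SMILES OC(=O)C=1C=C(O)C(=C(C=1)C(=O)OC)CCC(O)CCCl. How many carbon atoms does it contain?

14

Count every carbon token in the SMILES (each C, including those in ring-closure positions and inside branches).
Carbon count: 14.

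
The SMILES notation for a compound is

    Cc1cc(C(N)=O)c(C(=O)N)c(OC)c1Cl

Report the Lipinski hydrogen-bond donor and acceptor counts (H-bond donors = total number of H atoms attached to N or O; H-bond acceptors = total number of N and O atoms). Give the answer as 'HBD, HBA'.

Donors: find every N or O and count the H atoms it carries.
  atom 6 (N): bond orders sum to 1 → 2 H
  atom 7 (O): bond orders sum to 2 → 0 H
  atom 10 (O): bond orders sum to 2 → 0 H
  atom 11 (N): bond orders sum to 1 → 2 H
  atom 13 (O): bond orders sum to 2 → 0 H
Lipinski HBD = 4.
Acceptors: N atoms = 2, O atoms = 3 → HBA = 5.

4, 5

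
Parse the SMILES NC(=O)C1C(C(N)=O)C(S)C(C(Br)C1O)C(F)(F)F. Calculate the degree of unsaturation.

3

Degree of unsaturation = (number of rings) + (number of π bonds).
Ring closures in the SMILES: 1.
π bonds: 2 double bonds (each 1 DoU) → 2 DoU from unsaturation.
Total DoU = 1 + 2 = 3.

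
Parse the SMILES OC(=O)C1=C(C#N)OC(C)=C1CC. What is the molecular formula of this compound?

C9H9NO3

Walk through each heavy atom and fill implicit hydrogens from standard valence (C 4, N 3, O 2, S 2, halogen 1):
  atom 1: O, bond orders sum to 1 (valence 2) → 1 H
  atom 2: C, bond orders sum to 4 (valence 4) → 0 H
  atom 3: O, bond orders sum to 2 (valence 2) → 0 H
  atom 4: C, bond orders sum to 4 (valence 4) → 0 H
  atom 5: C, bond orders sum to 4 (valence 4) → 0 H
  atom 6: C, bond orders sum to 4 (valence 4) → 0 H
  atom 7: N, bond orders sum to 3 (valence 3) → 0 H
  atom 8: O, bond orders sum to 2 (valence 2) → 0 H
  atom 9: C, bond orders sum to 4 (valence 4) → 0 H
  atom 10: C, bond orders sum to 1 (valence 4) → 3 H
  atom 11: C, bond orders sum to 4 (valence 4) → 0 H
  atom 12: C, bond orders sum to 2 (valence 4) → 2 H
  atom 13: C, bond orders sum to 1 (valence 4) → 3 H
Totals → C:9, H:9, N:1, O:3.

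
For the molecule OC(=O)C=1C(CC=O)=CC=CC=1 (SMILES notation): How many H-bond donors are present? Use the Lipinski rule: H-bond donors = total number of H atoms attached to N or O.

1

Donors: find every N or O and count the H atoms it carries.
  atom 1 (O): bond orders sum to 1 → 1 H
  atom 3 (O): bond orders sum to 2 → 0 H
  atom 8 (O): bond orders sum to 2 → 0 H
Lipinski HBD = 1.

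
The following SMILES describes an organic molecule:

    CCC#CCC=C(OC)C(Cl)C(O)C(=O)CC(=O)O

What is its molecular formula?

C13H17ClO5

Walk through each heavy atom and fill implicit hydrogens from standard valence (C 4, N 3, O 2, S 2, halogen 1):
  atom 1: C, bond orders sum to 1 (valence 4) → 3 H
  atom 2: C, bond orders sum to 2 (valence 4) → 2 H
  atom 3: C, bond orders sum to 4 (valence 4) → 0 H
  atom 4: C, bond orders sum to 4 (valence 4) → 0 H
  atom 5: C, bond orders sum to 2 (valence 4) → 2 H
  atom 6: C, bond orders sum to 3 (valence 4) → 1 H
  atom 7: C, bond orders sum to 4 (valence 4) → 0 H
  atom 8: O, bond orders sum to 2 (valence 2) → 0 H
  atom 9: C, bond orders sum to 1 (valence 4) → 3 H
  atom 10: C, bond orders sum to 3 (valence 4) → 1 H
  atom 11: Cl (halogen, monovalent) → 0 H
  atom 12: C, bond orders sum to 3 (valence 4) → 1 H
  atom 13: O, bond orders sum to 1 (valence 2) → 1 H
  atom 14: C, bond orders sum to 4 (valence 4) → 0 H
  atom 15: O, bond orders sum to 2 (valence 2) → 0 H
  atom 16: C, bond orders sum to 2 (valence 4) → 2 H
  atom 17: C, bond orders sum to 4 (valence 4) → 0 H
  atom 18: O, bond orders sum to 2 (valence 2) → 0 H
  atom 19: O, bond orders sum to 1 (valence 2) → 1 H
Totals → C:13, H:17, Cl:1, O:5.
In Hill order: C13H17ClO5.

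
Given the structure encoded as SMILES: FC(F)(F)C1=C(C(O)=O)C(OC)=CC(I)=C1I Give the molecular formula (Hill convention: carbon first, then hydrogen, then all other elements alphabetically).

Walk through each heavy atom and fill implicit hydrogens from standard valence (C 4, N 3, O 2, S 2, halogen 1):
  atom 1: F (halogen, monovalent) → 0 H
  atom 2: C, bond orders sum to 4 (valence 4) → 0 H
  atom 3: F (halogen, monovalent) → 0 H
  atom 4: F (halogen, monovalent) → 0 H
  atom 5: C, bond orders sum to 4 (valence 4) → 0 H
  atom 6: C, bond orders sum to 4 (valence 4) → 0 H
  atom 7: C, bond orders sum to 4 (valence 4) → 0 H
  atom 8: O, bond orders sum to 1 (valence 2) → 1 H
  atom 9: O, bond orders sum to 2 (valence 2) → 0 H
  atom 10: C, bond orders sum to 4 (valence 4) → 0 H
  atom 11: O, bond orders sum to 2 (valence 2) → 0 H
  atom 12: C, bond orders sum to 1 (valence 4) → 3 H
  atom 13: C, bond orders sum to 3 (valence 4) → 1 H
  atom 14: C, bond orders sum to 4 (valence 4) → 0 H
  atom 15: I (halogen, monovalent) → 0 H
  atom 16: C, bond orders sum to 4 (valence 4) → 0 H
  atom 17: I (halogen, monovalent) → 0 H
Totals → C:9, H:5, F:3, I:2, O:3.
In Hill order: C9H5F3I2O3.

C9H5F3I2O3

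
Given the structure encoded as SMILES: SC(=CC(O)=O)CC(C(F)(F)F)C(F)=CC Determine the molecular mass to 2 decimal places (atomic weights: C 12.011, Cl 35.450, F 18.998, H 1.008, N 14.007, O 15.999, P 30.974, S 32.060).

First, the molecular formula is C9H10F4O2S (counting implicit H from valence).
  C: 9 × 12.011 = 108.099
  F: 4 × 18.998 = 75.992
  H: 10 × 1.008 = 10.080
  O: 2 × 15.999 = 31.998
  S: 1 × 32.060 = 32.060
Sum: 9×12.011 + 4×18.998 + 10×1.008 + 2×15.999 + 1×32.060 = 258.229 → 258.23 g/mol.

258.23 g/mol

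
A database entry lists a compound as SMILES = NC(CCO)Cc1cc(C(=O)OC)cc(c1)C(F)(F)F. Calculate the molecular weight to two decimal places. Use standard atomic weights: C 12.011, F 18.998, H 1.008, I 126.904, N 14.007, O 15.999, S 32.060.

291.27 g/mol

First, the molecular formula is C13H16F3NO3 (counting implicit H from valence).
  C: 13 × 12.011 = 156.143
  F: 3 × 18.998 = 56.994
  H: 16 × 1.008 = 16.128
  N: 1 × 14.007 = 14.007
  O: 3 × 15.999 = 47.997
Sum: 13×12.011 + 3×18.998 + 16×1.008 + 1×14.007 + 3×15.999 = 291.269 → 291.27 g/mol.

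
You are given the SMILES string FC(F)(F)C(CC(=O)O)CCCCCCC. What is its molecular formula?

C11H19F3O2

Walk through each heavy atom and fill implicit hydrogens from standard valence (C 4, N 3, O 2, S 2, halogen 1):
  atom 1: F (halogen, monovalent) → 0 H
  atom 2: C, bond orders sum to 4 (valence 4) → 0 H
  atom 3: F (halogen, monovalent) → 0 H
  atom 4: F (halogen, monovalent) → 0 H
  atom 5: C, bond orders sum to 3 (valence 4) → 1 H
  atom 6: C, bond orders sum to 2 (valence 4) → 2 H
  atom 7: C, bond orders sum to 4 (valence 4) → 0 H
  atom 8: O, bond orders sum to 2 (valence 2) → 0 H
  atom 9: O, bond orders sum to 1 (valence 2) → 1 H
  atom 10: C, bond orders sum to 2 (valence 4) → 2 H
  atom 11: C, bond orders sum to 2 (valence 4) → 2 H
  atom 12: C, bond orders sum to 2 (valence 4) → 2 H
  atom 13: C, bond orders sum to 2 (valence 4) → 2 H
  atom 14: C, bond orders sum to 2 (valence 4) → 2 H
  atom 15: C, bond orders sum to 2 (valence 4) → 2 H
  atom 16: C, bond orders sum to 1 (valence 4) → 3 H
Totals → C:11, H:19, F:3, O:2.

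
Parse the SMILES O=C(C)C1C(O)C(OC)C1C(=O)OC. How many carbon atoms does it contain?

Count every carbon token in the SMILES (each C, including those in ring-closure positions and inside branches).
Carbon count: 9.

9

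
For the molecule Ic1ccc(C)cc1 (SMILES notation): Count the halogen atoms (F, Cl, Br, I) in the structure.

1

Halogen atoms appear at heavy-atom position 1 (1×I).
Halogen count: 1.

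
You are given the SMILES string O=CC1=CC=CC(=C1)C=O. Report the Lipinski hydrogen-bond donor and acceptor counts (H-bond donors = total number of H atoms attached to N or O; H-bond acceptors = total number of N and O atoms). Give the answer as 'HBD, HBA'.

0, 2

Donors: find every N or O and count the H atoms it carries.
  atom 1 (O): bond orders sum to 2 → 0 H
  atom 10 (O): bond orders sum to 2 → 0 H
Lipinski HBD = 0.
Acceptors: N atoms = 0, O atoms = 2 → HBA = 2.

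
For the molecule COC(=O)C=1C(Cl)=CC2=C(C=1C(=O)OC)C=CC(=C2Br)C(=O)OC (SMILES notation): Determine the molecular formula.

Walk through each heavy atom and fill implicit hydrogens from standard valence (C 4, N 3, O 2, S 2, halogen 1):
  atom 1: C, bond orders sum to 1 (valence 4) → 3 H
  atom 2: O, bond orders sum to 2 (valence 2) → 0 H
  atom 3: C, bond orders sum to 4 (valence 4) → 0 H
  atom 4: O, bond orders sum to 2 (valence 2) → 0 H
  atom 5: C, bond orders sum to 4 (valence 4) → 0 H
  atom 6: C, bond orders sum to 4 (valence 4) → 0 H
  atom 7: Cl (halogen, monovalent) → 0 H
  atom 8: C, bond orders sum to 3 (valence 4) → 1 H
  atom 9: C, bond orders sum to 4 (valence 4) → 0 H
  atom 10: C, bond orders sum to 4 (valence 4) → 0 H
  atom 11: C, bond orders sum to 4 (valence 4) → 0 H
  atom 12: C, bond orders sum to 4 (valence 4) → 0 H
  atom 13: O, bond orders sum to 2 (valence 2) → 0 H
  atom 14: O, bond orders sum to 2 (valence 2) → 0 H
  atom 15: C, bond orders sum to 1 (valence 4) → 3 H
  atom 16: C, bond orders sum to 3 (valence 4) → 1 H
  atom 17: C, bond orders sum to 3 (valence 4) → 1 H
  atom 18: C, bond orders sum to 4 (valence 4) → 0 H
  atom 19: C, bond orders sum to 4 (valence 4) → 0 H
  atom 20: Br (halogen, monovalent) → 0 H
  atom 21: C, bond orders sum to 4 (valence 4) → 0 H
  atom 22: O, bond orders sum to 2 (valence 2) → 0 H
  atom 23: O, bond orders sum to 2 (valence 2) → 0 H
  atom 24: C, bond orders sum to 1 (valence 4) → 3 H
Totals → C:16, H:12, Br:1, Cl:1, O:6.
In Hill order: C16H12BrClO6.

C16H12BrClO6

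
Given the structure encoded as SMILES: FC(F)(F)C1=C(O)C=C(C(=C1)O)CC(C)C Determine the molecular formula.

Walk through each heavy atom and fill implicit hydrogens from standard valence (C 4, N 3, O 2, S 2, halogen 1):
  atom 1: F (halogen, monovalent) → 0 H
  atom 2: C, bond orders sum to 4 (valence 4) → 0 H
  atom 3: F (halogen, monovalent) → 0 H
  atom 4: F (halogen, monovalent) → 0 H
  atom 5: C, bond orders sum to 4 (valence 4) → 0 H
  atom 6: C, bond orders sum to 4 (valence 4) → 0 H
  atom 7: O, bond orders sum to 1 (valence 2) → 1 H
  atom 8: C, bond orders sum to 3 (valence 4) → 1 H
  atom 9: C, bond orders sum to 4 (valence 4) → 0 H
  atom 10: C, bond orders sum to 4 (valence 4) → 0 H
  atom 11: C, bond orders sum to 3 (valence 4) → 1 H
  atom 12: O, bond orders sum to 1 (valence 2) → 1 H
  atom 13: C, bond orders sum to 2 (valence 4) → 2 H
  atom 14: C, bond orders sum to 3 (valence 4) → 1 H
  atom 15: C, bond orders sum to 1 (valence 4) → 3 H
  atom 16: C, bond orders sum to 1 (valence 4) → 3 H
Totals → C:11, H:13, F:3, O:2.
In Hill order: C11H13F3O2.

C11H13F3O2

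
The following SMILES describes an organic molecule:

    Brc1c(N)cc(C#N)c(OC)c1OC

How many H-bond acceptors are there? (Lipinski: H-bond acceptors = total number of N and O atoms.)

4

N atoms: 2; O atoms: 2.
Lipinski HBA = 2 + 2 = 4.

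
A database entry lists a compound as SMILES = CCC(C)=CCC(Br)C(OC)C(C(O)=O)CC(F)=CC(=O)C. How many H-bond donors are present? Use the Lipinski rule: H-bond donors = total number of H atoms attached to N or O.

Donors: find every N or O and count the H atoms it carries.
  atom 10 (O): bond orders sum to 2 → 0 H
  atom 14 (O): bond orders sum to 1 → 1 H
  atom 15 (O): bond orders sum to 2 → 0 H
  atom 21 (O): bond orders sum to 2 → 0 H
Lipinski HBD = 1.

1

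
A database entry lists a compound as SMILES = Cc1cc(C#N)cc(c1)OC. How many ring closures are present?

In SMILES, each pair of matching ring-closure digits denotes one ring-closing bond; the number of such bonds equals the number of independent rings.
Ring-closure bonds here: 1.

1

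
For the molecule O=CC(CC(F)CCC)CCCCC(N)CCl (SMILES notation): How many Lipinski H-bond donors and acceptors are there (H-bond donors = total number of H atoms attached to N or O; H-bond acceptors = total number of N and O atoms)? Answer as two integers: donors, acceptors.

2, 2

Donors: find every N or O and count the H atoms it carries.
  atom 1 (O): bond orders sum to 2 → 0 H
  atom 15 (N): bond orders sum to 1 → 2 H
Lipinski HBD = 2.
Acceptors: N atoms = 1, O atoms = 1 → HBA = 2.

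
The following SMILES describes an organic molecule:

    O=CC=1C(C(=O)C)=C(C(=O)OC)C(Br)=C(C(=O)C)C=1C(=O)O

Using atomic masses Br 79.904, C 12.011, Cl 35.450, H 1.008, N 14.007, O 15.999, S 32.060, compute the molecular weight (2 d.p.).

First, the molecular formula is C14H11BrO7 (counting implicit H from valence).
  Br: 1 × 79.904 = 79.904
  C: 14 × 12.011 = 168.154
  H: 11 × 1.008 = 11.088
  O: 7 × 15.999 = 111.993
Sum: 1×79.904 + 14×12.011 + 11×1.008 + 7×15.999 = 371.139 → 371.14 g/mol.

371.14 g/mol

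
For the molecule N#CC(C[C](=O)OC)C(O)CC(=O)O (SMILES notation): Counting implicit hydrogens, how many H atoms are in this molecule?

Walk through each heavy atom and fill implicit hydrogens from standard valence (C 4, N 3, O 2, S 2, halogen 1):
  atom 1: N, bond orders sum to 3 (valence 3) → 0 H
  atom 2: C, bond orders sum to 4 (valence 4) → 0 H
  atom 3: C, bond orders sum to 3 (valence 4) → 1 H
  atom 4: C, bond orders sum to 2 (valence 4) → 2 H
  atom 5: C with explicit H count 0
  atom 6: O, bond orders sum to 2 (valence 2) → 0 H
  atom 7: O, bond orders sum to 2 (valence 2) → 0 H
  atom 8: C, bond orders sum to 1 (valence 4) → 3 H
  atom 9: C, bond orders sum to 3 (valence 4) → 1 H
  atom 10: O, bond orders sum to 1 (valence 2) → 1 H
  atom 11: C, bond orders sum to 2 (valence 4) → 2 H
  atom 12: C, bond orders sum to 4 (valence 4) → 0 H
  atom 13: O, bond orders sum to 2 (valence 2) → 0 H
  atom 14: O, bond orders sum to 1 (valence 2) → 1 H
Total hydrogens: 11.

11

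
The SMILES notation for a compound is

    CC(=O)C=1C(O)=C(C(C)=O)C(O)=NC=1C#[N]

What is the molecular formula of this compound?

Walk through each heavy atom and fill implicit hydrogens from standard valence (C 4, N 3, O 2, S 2, halogen 1):
  atom 1: C, bond orders sum to 1 (valence 4) → 3 H
  atom 2: C, bond orders sum to 4 (valence 4) → 0 H
  atom 3: O, bond orders sum to 2 (valence 2) → 0 H
  atom 4: C, bond orders sum to 4 (valence 4) → 0 H
  atom 5: C, bond orders sum to 4 (valence 4) → 0 H
  atom 6: O, bond orders sum to 1 (valence 2) → 1 H
  atom 7: C, bond orders sum to 4 (valence 4) → 0 H
  atom 8: C, bond orders sum to 4 (valence 4) → 0 H
  atom 9: C, bond orders sum to 1 (valence 4) → 3 H
  atom 10: O, bond orders sum to 2 (valence 2) → 0 H
  atom 11: C, bond orders sum to 4 (valence 4) → 0 H
  atom 12: O, bond orders sum to 1 (valence 2) → 1 H
  atom 13: N, bond orders sum to 3 (valence 3) → 0 H
  atom 14: C, bond orders sum to 4 (valence 4) → 0 H
  atom 15: C, bond orders sum to 4 (valence 4) → 0 H
  atom 16: N with explicit H count 0
Totals → C:10, H:8, N:2, O:4.

C10H8N2O4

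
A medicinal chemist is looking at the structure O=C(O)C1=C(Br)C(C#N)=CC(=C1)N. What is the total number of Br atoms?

Scan the SMILES for Br atoms (remember two-letter symbols like Cl and Br are single atoms).
Bromine count: 1.

1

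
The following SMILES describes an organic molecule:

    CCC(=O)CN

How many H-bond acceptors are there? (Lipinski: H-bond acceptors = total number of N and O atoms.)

N atoms: 1; O atoms: 1.
Lipinski HBA = 1 + 1 = 2.

2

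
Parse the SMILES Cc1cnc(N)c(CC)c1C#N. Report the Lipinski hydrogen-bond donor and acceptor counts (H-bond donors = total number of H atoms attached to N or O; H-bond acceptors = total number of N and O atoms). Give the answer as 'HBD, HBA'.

Donors: find every N or O and count the H atoms it carries.
  atom 4 (N): bond orders sum to 3 → 0 H
  atom 6 (N): bond orders sum to 1 → 2 H
  atom 12 (N): bond orders sum to 3 → 0 H
Lipinski HBD = 2.
Acceptors: N atoms = 3, O atoms = 0 → HBA = 3.

2, 3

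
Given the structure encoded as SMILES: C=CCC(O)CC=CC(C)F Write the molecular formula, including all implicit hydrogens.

Walk through each heavy atom and fill implicit hydrogens from standard valence (C 4, N 3, O 2, S 2, halogen 1):
  atom 1: C, bond orders sum to 2 (valence 4) → 2 H
  atom 2: C, bond orders sum to 3 (valence 4) → 1 H
  atom 3: C, bond orders sum to 2 (valence 4) → 2 H
  atom 4: C, bond orders sum to 3 (valence 4) → 1 H
  atom 5: O, bond orders sum to 1 (valence 2) → 1 H
  atom 6: C, bond orders sum to 2 (valence 4) → 2 H
  atom 7: C, bond orders sum to 3 (valence 4) → 1 H
  atom 8: C, bond orders sum to 3 (valence 4) → 1 H
  atom 9: C, bond orders sum to 3 (valence 4) → 1 H
  atom 10: C, bond orders sum to 1 (valence 4) → 3 H
  atom 11: F (halogen, monovalent) → 0 H
Totals → C:9, H:15, F:1, O:1.
In Hill order: C9H15FO.

C9H15FO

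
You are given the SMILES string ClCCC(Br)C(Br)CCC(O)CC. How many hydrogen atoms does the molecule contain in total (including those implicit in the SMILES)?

Walk through each heavy atom and fill implicit hydrogens from standard valence (C 4, N 3, O 2, S 2, halogen 1):
  atom 1: Cl (halogen, monovalent) → 0 H
  atom 2: C, bond orders sum to 2 (valence 4) → 2 H
  atom 3: C, bond orders sum to 2 (valence 4) → 2 H
  atom 4: C, bond orders sum to 3 (valence 4) → 1 H
  atom 5: Br (halogen, monovalent) → 0 H
  atom 6: C, bond orders sum to 3 (valence 4) → 1 H
  atom 7: Br (halogen, monovalent) → 0 H
  atom 8: C, bond orders sum to 2 (valence 4) → 2 H
  atom 9: C, bond orders sum to 2 (valence 4) → 2 H
  atom 10: C, bond orders sum to 3 (valence 4) → 1 H
  atom 11: O, bond orders sum to 1 (valence 2) → 1 H
  atom 12: C, bond orders sum to 2 (valence 4) → 2 H
  atom 13: C, bond orders sum to 1 (valence 4) → 3 H
Total hydrogens: 17.

17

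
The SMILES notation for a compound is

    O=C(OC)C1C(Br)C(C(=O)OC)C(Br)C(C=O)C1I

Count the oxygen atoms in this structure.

Scan the SMILES for O atoms (remember two-letter symbols like Cl and Br are single atoms).
Oxygen count: 5.

5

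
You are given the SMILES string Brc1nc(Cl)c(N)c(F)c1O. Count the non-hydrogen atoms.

Every atom symbol written in the SMILES (organic subset) is one heavy atom; implicit H are not written.
Heavy atoms by element → Br:1, C:5, Cl:1, F:1, N:2, O:1.
Total: 11.

11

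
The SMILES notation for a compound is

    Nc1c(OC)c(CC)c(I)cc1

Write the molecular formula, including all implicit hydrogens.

C9H12INO

Walk through each heavy atom and fill implicit hydrogens from standard valence (C 4, N 3, O 2, S 2, halogen 1); for lowercase aromatic atoms, an aromatic c carries 1 H when it has two neighbours and 0 H with three, and aromatic n carries 0 H:
  atom 1: N, bond orders sum to 1 (valence 3) → 2 H
  atom 2: aromatic c, 3 neighbours → 0 H
  atom 3: aromatic c, 3 neighbours → 0 H
  atom 4: O, bond orders sum to 2 (valence 2) → 0 H
  atom 5: C, bond orders sum to 1 (valence 4) → 3 H
  atom 6: aromatic c, 3 neighbours → 0 H
  atom 7: C, bond orders sum to 2 (valence 4) → 2 H
  atom 8: C, bond orders sum to 1 (valence 4) → 3 H
  atom 9: aromatic c, 3 neighbours → 0 H
  atom 10: I (halogen, monovalent) → 0 H
  atom 11: aromatic c, 2 neighbours → 1 H
  atom 12: aromatic c, 2 neighbours → 1 H
Totals → C:9, H:12, I:1, N:1, O:1.
In Hill order: C9H12INO.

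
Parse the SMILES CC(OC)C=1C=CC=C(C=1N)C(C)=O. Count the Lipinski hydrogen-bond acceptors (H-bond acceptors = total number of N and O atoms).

3

N atoms: 1; O atoms: 2.
Lipinski HBA = 1 + 2 = 3.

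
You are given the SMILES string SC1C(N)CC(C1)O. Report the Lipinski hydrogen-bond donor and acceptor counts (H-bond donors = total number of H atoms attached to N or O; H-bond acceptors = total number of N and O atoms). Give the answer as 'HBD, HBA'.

3, 2

Donors: find every N or O and count the H atoms it carries.
  atom 4 (N): bond orders sum to 1 → 2 H
  atom 8 (O): bond orders sum to 1 → 1 H
Lipinski HBD = 3.
Acceptors: N atoms = 1, O atoms = 1 → HBA = 2.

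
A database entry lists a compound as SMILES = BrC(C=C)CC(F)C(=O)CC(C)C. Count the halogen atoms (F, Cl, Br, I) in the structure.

Halogen atoms appear at heavy-atom positions 1, 7 (1×Br, 1×F).
Other groups present: 1 alkene, 1 ketone.
Halogen count: 2.

2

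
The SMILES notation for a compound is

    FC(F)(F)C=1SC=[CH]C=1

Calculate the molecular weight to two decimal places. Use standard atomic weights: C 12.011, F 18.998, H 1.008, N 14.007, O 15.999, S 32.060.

152.13 g/mol

First, the molecular formula is C5H3F3S (counting implicit H from valence).
  C: 5 × 12.011 = 60.055
  F: 3 × 18.998 = 56.994
  H: 3 × 1.008 = 3.024
  S: 1 × 32.060 = 32.060
Sum: 5×12.011 + 3×18.998 + 3×1.008 + 1×32.060 = 152.133 → 152.13 g/mol.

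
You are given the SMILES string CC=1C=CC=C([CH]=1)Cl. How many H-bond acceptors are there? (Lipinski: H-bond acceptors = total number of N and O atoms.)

0

N atoms: 0; O atoms: 0.
Lipinski HBA = 0 + 0 = 0.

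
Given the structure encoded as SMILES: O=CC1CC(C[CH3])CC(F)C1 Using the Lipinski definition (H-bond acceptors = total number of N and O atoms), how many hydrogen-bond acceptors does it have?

1

N atoms: 0; O atoms: 1.
Lipinski HBA = 0 + 1 = 1.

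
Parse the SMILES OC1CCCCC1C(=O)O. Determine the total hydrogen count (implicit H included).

12

Walk through each heavy atom and fill implicit hydrogens from standard valence (C 4, N 3, O 2, S 2, halogen 1):
  atom 1: O, bond orders sum to 1 (valence 2) → 1 H
  atom 2: C, bond orders sum to 3 (valence 4) → 1 H
  atom 3: C, bond orders sum to 2 (valence 4) → 2 H
  atom 4: C, bond orders sum to 2 (valence 4) → 2 H
  atom 5: C, bond orders sum to 2 (valence 4) → 2 H
  atom 6: C, bond orders sum to 2 (valence 4) → 2 H
  atom 7: C, bond orders sum to 3 (valence 4) → 1 H
  atom 8: C, bond orders sum to 4 (valence 4) → 0 H
  atom 9: O, bond orders sum to 2 (valence 2) → 0 H
  atom 10: O, bond orders sum to 1 (valence 2) → 1 H
Total hydrogens: 12.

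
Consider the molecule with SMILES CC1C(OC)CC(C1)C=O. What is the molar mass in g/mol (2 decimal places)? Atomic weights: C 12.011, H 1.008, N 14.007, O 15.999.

142.20 g/mol

First, the molecular formula is C8H14O2 (counting implicit H from valence).
  C: 8 × 12.011 = 96.088
  H: 14 × 1.008 = 14.112
  O: 2 × 15.999 = 31.998
Sum: 8×12.011 + 14×1.008 + 2×15.999 = 142.198 → 142.20 g/mol.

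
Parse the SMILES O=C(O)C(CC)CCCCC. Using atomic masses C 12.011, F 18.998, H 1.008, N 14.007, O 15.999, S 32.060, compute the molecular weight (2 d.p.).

First, the molecular formula is C9H18O2 (counting implicit H from valence).
  C: 9 × 12.011 = 108.099
  H: 18 × 1.008 = 18.144
  O: 2 × 15.999 = 31.998
Sum: 9×12.011 + 18×1.008 + 2×15.999 = 158.241 → 158.24 g/mol.

158.24 g/mol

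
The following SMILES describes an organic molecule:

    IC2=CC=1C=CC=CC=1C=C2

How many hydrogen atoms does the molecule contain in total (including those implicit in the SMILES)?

7

Walk through each heavy atom and fill implicit hydrogens from standard valence (C 4, N 3, O 2, S 2, halogen 1):
  atom 1: I (halogen, monovalent) → 0 H
  atom 2: C, bond orders sum to 4 (valence 4) → 0 H
  atom 3: C, bond orders sum to 3 (valence 4) → 1 H
  atom 4: C, bond orders sum to 4 (valence 4) → 0 H
  atom 5: C, bond orders sum to 3 (valence 4) → 1 H
  atom 6: C, bond orders sum to 3 (valence 4) → 1 H
  atom 7: C, bond orders sum to 3 (valence 4) → 1 H
  atom 8: C, bond orders sum to 3 (valence 4) → 1 H
  atom 9: C, bond orders sum to 4 (valence 4) → 0 H
  atom 10: C, bond orders sum to 3 (valence 4) → 1 H
  atom 11: C, bond orders sum to 3 (valence 4) → 1 H
Total hydrogens: 7.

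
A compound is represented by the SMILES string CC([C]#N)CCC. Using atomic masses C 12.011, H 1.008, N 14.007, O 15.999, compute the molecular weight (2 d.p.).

97.16 g/mol

First, the molecular formula is C6H11N (counting implicit H from valence).
  C: 6 × 12.011 = 72.066
  H: 11 × 1.008 = 11.088
  N: 1 × 14.007 = 14.007
Sum: 6×12.011 + 11×1.008 + 1×14.007 = 97.161 → 97.16 g/mol.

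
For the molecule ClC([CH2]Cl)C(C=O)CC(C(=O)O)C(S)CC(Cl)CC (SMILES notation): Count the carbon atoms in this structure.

12

Count every carbon token in the SMILES (each C, including those in ring-closure positions and inside branches).
Carbon count: 12.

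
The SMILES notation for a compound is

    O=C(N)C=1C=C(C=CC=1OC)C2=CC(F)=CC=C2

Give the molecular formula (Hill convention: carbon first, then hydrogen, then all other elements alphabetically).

C14H12FNO2

Walk through each heavy atom and fill implicit hydrogens from standard valence (C 4, N 3, O 2, S 2, halogen 1):
  atom 1: O, bond orders sum to 2 (valence 2) → 0 H
  atom 2: C, bond orders sum to 4 (valence 4) → 0 H
  atom 3: N, bond orders sum to 1 (valence 3) → 2 H
  atom 4: C, bond orders sum to 4 (valence 4) → 0 H
  atom 5: C, bond orders sum to 3 (valence 4) → 1 H
  atom 6: C, bond orders sum to 4 (valence 4) → 0 H
  atom 7: C, bond orders sum to 3 (valence 4) → 1 H
  atom 8: C, bond orders sum to 3 (valence 4) → 1 H
  atom 9: C, bond orders sum to 4 (valence 4) → 0 H
  atom 10: O, bond orders sum to 2 (valence 2) → 0 H
  atom 11: C, bond orders sum to 1 (valence 4) → 3 H
  atom 12: C, bond orders sum to 4 (valence 4) → 0 H
  atom 13: C, bond orders sum to 3 (valence 4) → 1 H
  atom 14: C, bond orders sum to 4 (valence 4) → 0 H
  atom 15: F (halogen, monovalent) → 0 H
  atom 16: C, bond orders sum to 3 (valence 4) → 1 H
  atom 17: C, bond orders sum to 3 (valence 4) → 1 H
  atom 18: C, bond orders sum to 3 (valence 4) → 1 H
Totals → C:14, H:12, F:1, N:1, O:2.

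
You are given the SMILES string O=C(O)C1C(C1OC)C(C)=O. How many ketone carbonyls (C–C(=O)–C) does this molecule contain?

1

The ketone motif appears at heavy-atom position 9 in the SMILES.
Other groups present: 1 carboxylic acid, 1 ether.
Ketone count: 1.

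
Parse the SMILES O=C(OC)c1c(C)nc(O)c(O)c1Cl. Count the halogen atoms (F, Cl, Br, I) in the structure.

1

Halogen atoms appear at heavy-atom position 14 (1×Cl).
Other groups present: 1 ester, 2 hydroxyl.
Halogen count: 1.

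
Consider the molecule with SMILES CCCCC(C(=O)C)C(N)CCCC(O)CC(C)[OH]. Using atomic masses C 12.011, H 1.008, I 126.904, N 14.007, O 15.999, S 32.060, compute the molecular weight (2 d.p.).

First, the molecular formula is C15H31NO3 (counting implicit H from valence).
  C: 15 × 12.011 = 180.165
  H: 31 × 1.008 = 31.248
  N: 1 × 14.007 = 14.007
  O: 3 × 15.999 = 47.997
Sum: 15×12.011 + 31×1.008 + 1×14.007 + 3×15.999 = 273.417 → 273.42 g/mol.

273.42 g/mol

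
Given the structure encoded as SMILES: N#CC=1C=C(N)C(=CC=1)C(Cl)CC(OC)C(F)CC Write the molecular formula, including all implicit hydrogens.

C14H18ClFN2O

Walk through each heavy atom and fill implicit hydrogens from standard valence (C 4, N 3, O 2, S 2, halogen 1):
  atom 1: N, bond orders sum to 3 (valence 3) → 0 H
  atom 2: C, bond orders sum to 4 (valence 4) → 0 H
  atom 3: C, bond orders sum to 4 (valence 4) → 0 H
  atom 4: C, bond orders sum to 3 (valence 4) → 1 H
  atom 5: C, bond orders sum to 4 (valence 4) → 0 H
  atom 6: N, bond orders sum to 1 (valence 3) → 2 H
  atom 7: C, bond orders sum to 4 (valence 4) → 0 H
  atom 8: C, bond orders sum to 3 (valence 4) → 1 H
  atom 9: C, bond orders sum to 3 (valence 4) → 1 H
  atom 10: C, bond orders sum to 3 (valence 4) → 1 H
  atom 11: Cl (halogen, monovalent) → 0 H
  atom 12: C, bond orders sum to 2 (valence 4) → 2 H
  atom 13: C, bond orders sum to 3 (valence 4) → 1 H
  atom 14: O, bond orders sum to 2 (valence 2) → 0 H
  atom 15: C, bond orders sum to 1 (valence 4) → 3 H
  atom 16: C, bond orders sum to 3 (valence 4) → 1 H
  atom 17: F (halogen, monovalent) → 0 H
  atom 18: C, bond orders sum to 2 (valence 4) → 2 H
  atom 19: C, bond orders sum to 1 (valence 4) → 3 H
Totals → C:14, H:18, Cl:1, F:1, N:2, O:1.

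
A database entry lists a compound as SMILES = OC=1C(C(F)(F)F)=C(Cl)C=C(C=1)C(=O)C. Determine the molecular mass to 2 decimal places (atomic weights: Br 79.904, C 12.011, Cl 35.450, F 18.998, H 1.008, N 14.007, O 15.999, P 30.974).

238.59 g/mol

First, the molecular formula is C9H6ClF3O2 (counting implicit H from valence).
  C: 9 × 12.011 = 108.099
  Cl: 1 × 35.450 = 35.450
  F: 3 × 18.998 = 56.994
  H: 6 × 1.008 = 6.048
  O: 2 × 15.999 = 31.998
Sum: 9×12.011 + 1×35.450 + 3×18.998 + 6×1.008 + 2×15.999 = 238.589 → 238.59 g/mol.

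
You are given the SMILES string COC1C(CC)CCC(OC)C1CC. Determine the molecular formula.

C12H24O2

Walk through each heavy atom and fill implicit hydrogens from standard valence (C 4, N 3, O 2, S 2, halogen 1):
  atom 1: C, bond orders sum to 1 (valence 4) → 3 H
  atom 2: O, bond orders sum to 2 (valence 2) → 0 H
  atom 3: C, bond orders sum to 3 (valence 4) → 1 H
  atom 4: C, bond orders sum to 3 (valence 4) → 1 H
  atom 5: C, bond orders sum to 2 (valence 4) → 2 H
  atom 6: C, bond orders sum to 1 (valence 4) → 3 H
  atom 7: C, bond orders sum to 2 (valence 4) → 2 H
  atom 8: C, bond orders sum to 2 (valence 4) → 2 H
  atom 9: C, bond orders sum to 3 (valence 4) → 1 H
  atom 10: O, bond orders sum to 2 (valence 2) → 0 H
  atom 11: C, bond orders sum to 1 (valence 4) → 3 H
  atom 12: C, bond orders sum to 3 (valence 4) → 1 H
  atom 13: C, bond orders sum to 2 (valence 4) → 2 H
  atom 14: C, bond orders sum to 1 (valence 4) → 3 H
Totals → C:12, H:24, O:2.
In Hill order: C12H24O2.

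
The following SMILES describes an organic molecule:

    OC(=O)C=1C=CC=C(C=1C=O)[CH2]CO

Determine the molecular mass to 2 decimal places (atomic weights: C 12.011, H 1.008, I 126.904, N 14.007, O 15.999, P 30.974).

194.19 g/mol

First, the molecular formula is C10H10O4 (counting implicit H from valence).
  C: 10 × 12.011 = 120.110
  H: 10 × 1.008 = 10.080
  O: 4 × 15.999 = 63.996
Sum: 10×12.011 + 10×1.008 + 4×15.999 = 194.186 → 194.19 g/mol.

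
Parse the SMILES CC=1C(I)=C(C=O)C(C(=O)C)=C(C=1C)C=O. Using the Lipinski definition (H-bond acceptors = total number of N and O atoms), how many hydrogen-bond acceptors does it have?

3

N atoms: 0; O atoms: 3.
Lipinski HBA = 0 + 3 = 3.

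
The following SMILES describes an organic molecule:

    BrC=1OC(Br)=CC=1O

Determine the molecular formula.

C4H2Br2O2

Walk through each heavy atom and fill implicit hydrogens from standard valence (C 4, N 3, O 2, S 2, halogen 1):
  atom 1: Br (halogen, monovalent) → 0 H
  atom 2: C, bond orders sum to 4 (valence 4) → 0 H
  atom 3: O, bond orders sum to 2 (valence 2) → 0 H
  atom 4: C, bond orders sum to 4 (valence 4) → 0 H
  atom 5: Br (halogen, monovalent) → 0 H
  atom 6: C, bond orders sum to 3 (valence 4) → 1 H
  atom 7: C, bond orders sum to 4 (valence 4) → 0 H
  atom 8: O, bond orders sum to 1 (valence 2) → 1 H
Totals → C:4, H:2, Br:2, O:2.
In Hill order: C4H2Br2O2.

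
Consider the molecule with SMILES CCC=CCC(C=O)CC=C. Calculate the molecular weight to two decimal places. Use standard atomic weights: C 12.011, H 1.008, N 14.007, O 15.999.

First, the molecular formula is C10H16O (counting implicit H from valence).
  C: 10 × 12.011 = 120.110
  H: 16 × 1.008 = 16.128
  O: 1 × 15.999 = 15.999
Sum: 10×12.011 + 16×1.008 + 1×15.999 = 152.237 → 152.24 g/mol.

152.24 g/mol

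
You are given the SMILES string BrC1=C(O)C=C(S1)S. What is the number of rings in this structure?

In SMILES, each pair of matching ring-closure digits denotes one ring-closing bond; the number of such bonds equals the number of independent rings.
Ring-closure bonds here: 1.

1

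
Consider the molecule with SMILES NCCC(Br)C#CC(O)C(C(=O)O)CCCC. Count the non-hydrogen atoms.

Every atom symbol written in the SMILES (organic subset) is one heavy atom; implicit H are not written.
Heavy atoms by element → Br:1, C:12, N:1, O:3.
Total: 17.

17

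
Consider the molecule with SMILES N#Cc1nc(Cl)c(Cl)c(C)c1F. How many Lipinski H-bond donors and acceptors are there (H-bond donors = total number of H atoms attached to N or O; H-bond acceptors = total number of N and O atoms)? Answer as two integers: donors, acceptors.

Donors: find every N or O and count the H atoms it carries.
  atom 1 (N): bond orders sum to 3 → 0 H
  atom 4 (N): bond orders sum to 3 → 0 H
Lipinski HBD = 0.
Acceptors: N atoms = 2, O atoms = 0 → HBA = 2.

0, 2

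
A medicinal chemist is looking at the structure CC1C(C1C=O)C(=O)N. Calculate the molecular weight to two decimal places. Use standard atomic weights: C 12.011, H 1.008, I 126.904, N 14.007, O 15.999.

127.14 g/mol

First, the molecular formula is C6H9NO2 (counting implicit H from valence).
  C: 6 × 12.011 = 72.066
  H: 9 × 1.008 = 9.072
  N: 1 × 14.007 = 14.007
  O: 2 × 15.999 = 31.998
Sum: 6×12.011 + 9×1.008 + 1×14.007 + 2×15.999 = 127.143 → 127.14 g/mol.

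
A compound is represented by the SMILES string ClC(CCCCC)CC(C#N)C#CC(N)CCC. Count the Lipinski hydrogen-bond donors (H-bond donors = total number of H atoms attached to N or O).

2

Donors: find every N or O and count the H atoms it carries.
  atom 11 (N): bond orders sum to 3 → 0 H
  atom 15 (N): bond orders sum to 1 → 2 H
Lipinski HBD = 2.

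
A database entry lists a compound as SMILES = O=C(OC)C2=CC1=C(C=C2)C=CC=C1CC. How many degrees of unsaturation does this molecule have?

Molecular formula: C14H14O2.
DoU = (2C + 2 + N − H − X) / 2, where X is the halogen count and O/S are ignored.
    = (2·14 + 2 + 0 − 14 − 0) / 2 = 16 / 2 = 8.

8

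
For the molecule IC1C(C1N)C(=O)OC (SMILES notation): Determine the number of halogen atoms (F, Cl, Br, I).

1

Halogen atoms appear at heavy-atom position 1 (1×I).
Other groups present: 1 ester, 1 primary amine.
Halogen count: 1.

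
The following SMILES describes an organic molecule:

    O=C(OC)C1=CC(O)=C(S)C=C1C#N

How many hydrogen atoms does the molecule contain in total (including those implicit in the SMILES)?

7

Walk through each heavy atom and fill implicit hydrogens from standard valence (C 4, N 3, O 2, S 2, halogen 1):
  atom 1: O, bond orders sum to 2 (valence 2) → 0 H
  atom 2: C, bond orders sum to 4 (valence 4) → 0 H
  atom 3: O, bond orders sum to 2 (valence 2) → 0 H
  atom 4: C, bond orders sum to 1 (valence 4) → 3 H
  atom 5: C, bond orders sum to 4 (valence 4) → 0 H
  atom 6: C, bond orders sum to 3 (valence 4) → 1 H
  atom 7: C, bond orders sum to 4 (valence 4) → 0 H
  atom 8: O, bond orders sum to 1 (valence 2) → 1 H
  atom 9: C, bond orders sum to 4 (valence 4) → 0 H
  atom 10: S, bond orders sum to 1 (valence 2) → 1 H
  atom 11: C, bond orders sum to 3 (valence 4) → 1 H
  atom 12: C, bond orders sum to 4 (valence 4) → 0 H
  atom 13: C, bond orders sum to 4 (valence 4) → 0 H
  atom 14: N, bond orders sum to 3 (valence 3) → 0 H
Total hydrogens: 7.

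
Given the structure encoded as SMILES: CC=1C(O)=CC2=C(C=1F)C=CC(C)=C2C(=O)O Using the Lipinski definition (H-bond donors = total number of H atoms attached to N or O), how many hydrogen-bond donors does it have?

2

Donors: find every N or O and count the H atoms it carries.
  atom 4 (O): bond orders sum to 1 → 1 H
  atom 16 (O): bond orders sum to 2 → 0 H
  atom 17 (O): bond orders sum to 1 → 1 H
Lipinski HBD = 2.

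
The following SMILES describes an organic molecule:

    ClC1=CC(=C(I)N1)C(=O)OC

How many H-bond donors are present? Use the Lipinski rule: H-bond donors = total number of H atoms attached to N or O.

Donors: find every N or O and count the H atoms it carries.
  atom 7 (N): bond orders sum to 2 → 1 H
  atom 9 (O): bond orders sum to 2 → 0 H
  atom 10 (O): bond orders sum to 2 → 0 H
Lipinski HBD = 1.

1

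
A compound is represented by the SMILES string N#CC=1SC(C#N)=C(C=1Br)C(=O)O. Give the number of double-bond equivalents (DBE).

Molecular formula: C7HBrN2O2S.
DoU = (2C + 2 + N − H − X) / 2, where X is the halogen count and O/S are ignored.
    = (2·7 + 2 + 2 − 1 − 1) / 2 = 16 / 2 = 8.

8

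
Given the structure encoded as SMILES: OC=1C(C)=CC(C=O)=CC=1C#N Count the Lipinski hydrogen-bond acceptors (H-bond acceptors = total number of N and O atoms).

N atoms: 1; O atoms: 2.
Lipinski HBA = 1 + 2 = 3.

3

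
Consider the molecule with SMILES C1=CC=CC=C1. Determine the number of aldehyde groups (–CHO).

Scan the SMILES for the aldehyde motif — none present.

0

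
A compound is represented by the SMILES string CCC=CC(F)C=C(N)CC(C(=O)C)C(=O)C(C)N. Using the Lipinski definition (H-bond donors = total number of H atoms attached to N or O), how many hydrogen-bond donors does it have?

Donors: find every N or O and count the H atoms it carries.
  atom 9 (N): bond orders sum to 1 → 2 H
  atom 13 (O): bond orders sum to 2 → 0 H
  atom 16 (O): bond orders sum to 2 → 0 H
  atom 19 (N): bond orders sum to 1 → 2 H
Lipinski HBD = 4.

4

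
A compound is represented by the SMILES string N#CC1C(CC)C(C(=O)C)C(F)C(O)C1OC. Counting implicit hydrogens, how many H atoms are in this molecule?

Walk through each heavy atom and fill implicit hydrogens from standard valence (C 4, N 3, O 2, S 2, halogen 1):
  atom 1: N, bond orders sum to 3 (valence 3) → 0 H
  atom 2: C, bond orders sum to 4 (valence 4) → 0 H
  atom 3: C, bond orders sum to 3 (valence 4) → 1 H
  atom 4: C, bond orders sum to 3 (valence 4) → 1 H
  atom 5: C, bond orders sum to 2 (valence 4) → 2 H
  atom 6: C, bond orders sum to 1 (valence 4) → 3 H
  atom 7: C, bond orders sum to 3 (valence 4) → 1 H
  atom 8: C, bond orders sum to 4 (valence 4) → 0 H
  atom 9: O, bond orders sum to 2 (valence 2) → 0 H
  atom 10: C, bond orders sum to 1 (valence 4) → 3 H
  atom 11: C, bond orders sum to 3 (valence 4) → 1 H
  atom 12: F (halogen, monovalent) → 0 H
  atom 13: C, bond orders sum to 3 (valence 4) → 1 H
  atom 14: O, bond orders sum to 1 (valence 2) → 1 H
  atom 15: C, bond orders sum to 3 (valence 4) → 1 H
  atom 16: O, bond orders sum to 2 (valence 2) → 0 H
  atom 17: C, bond orders sum to 1 (valence 4) → 3 H
Total hydrogens: 18.

18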